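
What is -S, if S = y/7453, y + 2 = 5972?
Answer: -5970/7453 ≈ -0.80102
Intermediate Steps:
y = 5970 (y = -2 + 5972 = 5970)
S = 5970/7453 ≈ 0.80102
-S = -1*5970/7453 = -5970/7453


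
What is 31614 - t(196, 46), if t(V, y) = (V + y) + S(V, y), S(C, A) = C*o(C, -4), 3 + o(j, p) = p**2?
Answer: 28824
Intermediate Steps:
o(j, p) = -3 + p**2
S(C, A) = 13*C (S(C, A) = C*(-3 + (-4)**2) = C*(-3 + 16) = C*13 = 13*C)
t(V, y) = y + 14*V (t(V, y) = (V + y) + 13*V = y + 14*V)
31614 - t(196, 46) = 31614 - (46 + 14*196) = 31614 - (46 + 2744) = 31614 - 1*2790 = 31614 - 2790 = 28824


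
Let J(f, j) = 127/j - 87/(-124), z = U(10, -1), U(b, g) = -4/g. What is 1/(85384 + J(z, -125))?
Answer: 15500/1323447127 ≈ 1.1712e-5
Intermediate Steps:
z = 4 (z = -4/(-1) = -4*(-1) = 4)
J(f, j) = 87/124 + 127/j (J(f, j) = 127/j - 87*(-1/124) = 127/j + 87/124 = 87/124 + 127/j)
1/(85384 + J(z, -125)) = 1/(85384 + (87/124 + 127/(-125))) = 1/(85384 + (87/124 + 127*(-1/125))) = 1/(85384 + (87/124 - 127/125)) = 1/(85384 - 4873/15500) = 1/(1323447127/15500) = 15500/1323447127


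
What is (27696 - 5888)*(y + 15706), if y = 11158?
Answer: 585850112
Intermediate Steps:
(27696 - 5888)*(y + 15706) = (27696 - 5888)*(11158 + 15706) = 21808*26864 = 585850112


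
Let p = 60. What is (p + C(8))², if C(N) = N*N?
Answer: 15376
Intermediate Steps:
C(N) = N²
(p + C(8))² = (60 + 8²)² = (60 + 64)² = 124² = 15376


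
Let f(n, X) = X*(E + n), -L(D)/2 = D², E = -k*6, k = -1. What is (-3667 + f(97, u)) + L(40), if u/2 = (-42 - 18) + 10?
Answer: -17167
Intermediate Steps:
E = 6 (E = -1*(-1)*6 = 1*6 = 6)
u = -100 (u = 2*((-42 - 18) + 10) = 2*(-60 + 10) = 2*(-50) = -100)
L(D) = -2*D²
f(n, X) = X*(6 + n)
(-3667 + f(97, u)) + L(40) = (-3667 - 100*(6 + 97)) - 2*40² = (-3667 - 100*103) - 2*1600 = (-3667 - 10300) - 3200 = -13967 - 3200 = -17167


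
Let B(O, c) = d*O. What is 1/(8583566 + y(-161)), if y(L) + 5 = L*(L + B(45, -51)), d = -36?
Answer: 1/8870302 ≈ 1.1274e-7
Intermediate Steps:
B(O, c) = -36*O
y(L) = -5 + L*(-1620 + L) (y(L) = -5 + L*(L - 36*45) = -5 + L*(L - 1620) = -5 + L*(-1620 + L))
1/(8583566 + y(-161)) = 1/(8583566 + (-5 + (-161)² - 1620*(-161))) = 1/(8583566 + (-5 + 25921 + 260820)) = 1/(8583566 + 286736) = 1/8870302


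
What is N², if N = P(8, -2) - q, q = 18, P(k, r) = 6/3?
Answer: 256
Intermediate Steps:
P(k, r) = 2 (P(k, r) = 6*(⅓) = 2)
N = -16 (N = 2 - 1*18 = 2 - 18 = -16)
N² = (-16)² = 256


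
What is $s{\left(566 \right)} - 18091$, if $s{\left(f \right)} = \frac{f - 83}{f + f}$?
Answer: $- \frac{20478529}{1132} \approx -18091.0$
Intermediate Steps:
$s{\left(f \right)} = \frac{-83 + f}{2 f}$
$s{\left(566 \right)} - 18091 = \frac{-83 + 566}{2 \cdot 566} - 18091 = \frac{1}{2} \cdot \frac{1}{566} \cdot 483 - 18091 = \frac{483}{1132} - 18091 = - \frac{20478529}{1132}$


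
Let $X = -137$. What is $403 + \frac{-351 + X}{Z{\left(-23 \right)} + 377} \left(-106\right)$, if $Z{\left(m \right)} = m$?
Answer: $\frac{97195}{177} \approx 549.12$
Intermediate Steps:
$403 + \frac{-351 + X}{Z{\left(-23 \right)} + 377} \left(-106\right) = 403 + \frac{-351 - 137}{-23 + 377} \left(-106\right) = 403 + - \frac{488}{354} \left(-106\right) = 403 + \left(-488\right) \frac{1}{354} \left(-106\right) = 403 - - \frac{25864}{177} = 403 + \frac{25864}{177} = \frac{97195}{177}$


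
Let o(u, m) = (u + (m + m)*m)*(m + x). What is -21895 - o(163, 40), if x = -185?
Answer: 465740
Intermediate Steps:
o(u, m) = (-185 + m)*(u + 2*m²) (o(u, m) = (u + (m + m)*m)*(m - 185) = (u + (2*m)*m)*(-185 + m) = (u + 2*m²)*(-185 + m) = (-185 + m)*(u + 2*m²))
-21895 - o(163, 40) = -21895 - (-370*40² - 185*163 + 2*40³ + 40*163) = -21895 - (-370*1600 - 30155 + 2*64000 + 6520) = -21895 - (-592000 - 30155 + 128000 + 6520) = -21895 - 1*(-487635) = -21895 + 487635 = 465740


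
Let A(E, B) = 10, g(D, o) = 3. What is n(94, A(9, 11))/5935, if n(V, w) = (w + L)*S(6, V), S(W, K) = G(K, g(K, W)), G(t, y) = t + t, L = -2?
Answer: 1504/5935 ≈ 0.25341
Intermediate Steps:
G(t, y) = 2*t
S(W, K) = 2*K
n(V, w) = 2*V*(-2 + w) (n(V, w) = (w - 2)*(2*V) = (-2 + w)*(2*V) = 2*V*(-2 + w))
n(94, A(9, 11))/5935 = (2*94*(-2 + 10))/5935 = (2*94*8)*(1/5935) = 1504*(1/5935) = 1504/5935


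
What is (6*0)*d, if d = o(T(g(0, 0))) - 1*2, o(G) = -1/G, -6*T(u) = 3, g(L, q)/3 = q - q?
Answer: 0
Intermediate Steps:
g(L, q) = 0 (g(L, q) = 3*(q - q) = 3*0 = 0)
T(u) = -½ (T(u) = -⅙*3 = -½)
d = 0 (d = -1/(-½) - 1*2 = -1*(-2) - 2 = 2 - 2 = 0)
(6*0)*d = (6*0)*0 = 0*0 = 0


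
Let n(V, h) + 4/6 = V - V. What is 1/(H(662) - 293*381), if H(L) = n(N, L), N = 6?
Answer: -3/334901 ≈ -8.9579e-6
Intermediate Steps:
n(V, h) = -2/3 (n(V, h) = -2/3 + (V - V) = -2/3 + 0 = -2/3)
H(L) = -2/3
1/(H(662) - 293*381) = 1/(-2/3 - 293*381) = 1/(-2/3 - 111633) = 1/(-334901/3) = -3/334901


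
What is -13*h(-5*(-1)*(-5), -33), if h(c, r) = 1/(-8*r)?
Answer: -13/264 ≈ -0.049242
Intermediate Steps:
h(c, r) = -1/(8*r)
-13*h(-5*(-1)*(-5), -33) = -(-13)/(8*(-33)) = -(-13)*(-1)/(8*33) = -13*1/264 = -13/264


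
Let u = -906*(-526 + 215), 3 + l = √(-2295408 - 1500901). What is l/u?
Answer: -1/93922 + I*√3796309/281766 ≈ -1.0647e-5 + 0.006915*I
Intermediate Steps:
l = -3 + I*√3796309 (l = -3 + √(-2295408 - 1500901) = -3 + √(-3796309) = -3 + I*√3796309 ≈ -3.0 + 1948.4*I)
u = 281766 (u = -906*(-311) = 281766)
l/u = (-3 + I*√3796309)/281766 = (-3 + I*√3796309)*(1/281766) = -1/93922 + I*√3796309/281766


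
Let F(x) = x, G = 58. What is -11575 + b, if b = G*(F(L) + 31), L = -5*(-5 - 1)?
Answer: -8037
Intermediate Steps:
L = 30 (L = -5*(-6) = 30)
b = 3538 (b = 58*(30 + 31) = 58*61 = 3538)
-11575 + b = -11575 + 3538 = -8037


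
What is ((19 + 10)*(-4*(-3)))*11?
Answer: 3828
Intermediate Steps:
((19 + 10)*(-4*(-3)))*11 = (29*12)*11 = 348*11 = 3828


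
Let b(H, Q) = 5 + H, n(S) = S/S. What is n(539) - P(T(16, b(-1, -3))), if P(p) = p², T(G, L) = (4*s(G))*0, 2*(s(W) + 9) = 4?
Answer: 1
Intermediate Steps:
n(S) = 1
s(W) = -7 (s(W) = -9 + (½)*4 = -9 + 2 = -7)
T(G, L) = 0 (T(G, L) = (4*(-7))*0 = -28*0 = 0)
n(539) - P(T(16, b(-1, -3))) = 1 - 1*0² = 1 - 1*0 = 1 + 0 = 1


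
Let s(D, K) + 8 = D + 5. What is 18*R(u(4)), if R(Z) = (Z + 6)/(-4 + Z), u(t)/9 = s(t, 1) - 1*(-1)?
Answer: 216/7 ≈ 30.857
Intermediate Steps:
s(D, K) = -3 + D (s(D, K) = -8 + (D + 5) = -8 + (5 + D) = -3 + D)
u(t) = -18 + 9*t (u(t) = 9*((-3 + t) - 1*(-1)) = 9*((-3 + t) + 1) = 9*(-2 + t) = -18 + 9*t)
R(Z) = (6 + Z)/(-4 + Z)
18*R(u(4)) = 18*((6 + (-18 + 9*4))/(-4 + (-18 + 9*4))) = 18*((6 + (-18 + 36))/(-4 + (-18 + 36))) = 18*((6 + 18)/(-4 + 18)) = 18*(24/14) = 18*((1/14)*24) = 18*(12/7) = 216/7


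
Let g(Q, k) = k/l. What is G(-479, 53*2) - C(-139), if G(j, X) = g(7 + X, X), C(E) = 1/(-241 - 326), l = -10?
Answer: -30046/2835 ≈ -10.598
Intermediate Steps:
C(E) = -1/567 (C(E) = 1/(-567) = -1/567)
g(Q, k) = -k/10 (g(Q, k) = k/(-10) = k*(-1/10) = -k/10)
G(j, X) = -X/10
G(-479, 53*2) - C(-139) = -53*2/10 - 1*(-1/567) = -1/10*106 + 1/567 = -53/5 + 1/567 = -30046/2835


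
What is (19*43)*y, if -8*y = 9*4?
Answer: -7353/2 ≈ -3676.5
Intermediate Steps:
y = -9/2 (y = -9*4/8 = -⅛*36 = -9/2 ≈ -4.5000)
(19*43)*y = (19*43)*(-9/2) = 817*(-9/2) = -7353/2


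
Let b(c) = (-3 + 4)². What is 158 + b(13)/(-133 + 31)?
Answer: 16115/102 ≈ 157.99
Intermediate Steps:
b(c) = 1 (b(c) = 1² = 1)
158 + b(13)/(-133 + 31) = 158 + 1/(-133 + 31) = 158 + 1/(-102) = 158 + 1*(-1/102) = 158 - 1/102 = 16115/102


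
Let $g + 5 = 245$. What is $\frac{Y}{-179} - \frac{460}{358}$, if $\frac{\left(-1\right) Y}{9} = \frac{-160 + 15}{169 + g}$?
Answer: $- \frac{95375}{73211} \approx -1.3027$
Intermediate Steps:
$g = 240$ ($g = -5 + 245 = 240$)
$Y = \frac{1305}{409}$ ($Y = - 9 \frac{-160 + 15}{169 + 240} = - 9 \left(- \frac{145}{409}\right) = - 9 \left(\left(-145\right) \frac{1}{409}\right) = \left(-9\right) \left(- \frac{145}{409}\right) = \frac{1305}{409} \approx 3.1907$)
$\frac{Y}{-179} - \frac{460}{358} = \frac{1305}{409 \left(-179\right)} - \frac{460}{358} = \frac{1305}{409} \left(- \frac{1}{179}\right) - \frac{230}{179} = - \frac{1305}{73211} - \frac{230}{179} = - \frac{95375}{73211}$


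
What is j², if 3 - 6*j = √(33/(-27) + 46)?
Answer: (9 - √403)²/324 ≈ 0.37856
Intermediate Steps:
j = ½ - √403/18 (j = ½ - √(33/(-27) + 46)/6 = ½ - √(33*(-1/27) + 46)/6 = ½ - √(-11/9 + 46)/6 = ½ - √403/18 ≈ -0.61527)
j² = (½ - √403/18)²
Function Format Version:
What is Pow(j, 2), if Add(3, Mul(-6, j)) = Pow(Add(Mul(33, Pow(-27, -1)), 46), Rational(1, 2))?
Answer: Mul(Rational(1, 324), Pow(Add(9, Mul(-1, Pow(403, Rational(1, 2)))), 2)) ≈ 0.37856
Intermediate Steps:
j = Add(Rational(1, 2), Mul(Rational(-1, 18), Pow(403, Rational(1, 2)))) (j = Add(Rational(1, 2), Mul(Rational(-1, 6), Pow(Add(Mul(33, Pow(-27, -1)), 46), Rational(1, 2)))) = Add(Rational(1, 2), Mul(Rational(-1, 6), Pow(Add(Mul(33, Rational(-1, 27)), 46), Rational(1, 2)))) = Add(Rational(1, 2), Mul(Rational(-1, 6), Pow(Add(Rational(-11, 9), 46), Rational(1, 2)))) = Add(Rational(1, 2), Mul(Rational(-1, 6), Pow(Rational(403, 9), Rational(1, 2)))) = Add(Rational(1, 2), Mul(Rational(-1, 6), Mul(Rational(1, 3), Pow(403, Rational(1, 2))))) = Add(Rational(1, 2), Mul(Rational(-1, 18), Pow(403, Rational(1, 2)))) ≈ -0.61527)
Pow(j, 2) = Pow(Add(Rational(1, 2), Mul(Rational(-1, 18), Pow(403, Rational(1, 2)))), 2)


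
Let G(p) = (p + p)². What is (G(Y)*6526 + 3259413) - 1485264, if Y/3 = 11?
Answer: 30201405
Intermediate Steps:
Y = 33 (Y = 3*11 = 33)
G(p) = 4*p² (G(p) = (2*p)² = 4*p²)
(G(Y)*6526 + 3259413) - 1485264 = ((4*33²)*6526 + 3259413) - 1485264 = ((4*1089)*6526 + 3259413) - 1485264 = (4356*6526 + 3259413) - 1485264 = (28427256 + 3259413) - 1485264 = 31686669 - 1485264 = 30201405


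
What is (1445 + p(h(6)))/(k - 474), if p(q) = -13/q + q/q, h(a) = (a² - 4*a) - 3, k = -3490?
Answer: -13001/35676 ≈ -0.36442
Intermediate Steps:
h(a) = -3 + a² - 4*a
p(q) = 1 - 13/q (p(q) = -13/q + 1 = 1 - 13/q)
(1445 + p(h(6)))/(k - 474) = (1445 + (-13 + (-3 + 6² - 4*6))/(-3 + 6² - 4*6))/(-3490 - 474) = (1445 + (-13 + (-3 + 36 - 24))/(-3 + 36 - 24))/(-3964) = (1445 + (-13 + 9)/9)*(-1/3964) = (1445 + (⅑)*(-4))*(-1/3964) = (1445 - 4/9)*(-1/3964) = (13001/9)*(-1/3964) = -13001/35676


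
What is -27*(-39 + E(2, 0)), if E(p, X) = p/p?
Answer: 1026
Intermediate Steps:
E(p, X) = 1
-27*(-39 + E(2, 0)) = -27*(-39 + 1) = -27*(-38) = 1026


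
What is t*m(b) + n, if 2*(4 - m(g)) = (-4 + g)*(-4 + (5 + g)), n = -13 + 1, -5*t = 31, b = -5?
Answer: 374/5 ≈ 74.800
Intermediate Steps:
t = -31/5 (t = -⅕*31 = -31/5 ≈ -6.2000)
n = -12
m(g) = 4 - (1 + g)*(-4 + g)/2 (m(g) = 4 - (-4 + g)*(-4 + (5 + g))/2 = 4 - (-4 + g)*(1 + g)/2 = 4 - (1 + g)*(-4 + g)/2)
t*m(b) + n = -31*(6 - ½*(-5)² + (3/2)*(-5))/5 - 12 = -31*(6 - ½*25 - 15/2)/5 - 12 = -31*(6 - 25/2 - 15/2)/5 - 12 = -31/5*(-14) - 12 = 434/5 - 12 = 374/5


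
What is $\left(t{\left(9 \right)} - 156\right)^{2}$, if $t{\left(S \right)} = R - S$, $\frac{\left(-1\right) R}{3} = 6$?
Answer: $33489$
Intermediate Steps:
$R = -18$ ($R = \left(-3\right) 6 = -18$)
$t{\left(S \right)} = -18 - S$
$\left(t{\left(9 \right)} - 156\right)^{2} = \left(\left(-18 - 9\right) - 156\right)^{2} = \left(-27 - 156\right)^{2} = \left(-183\right)^{2} = 33489$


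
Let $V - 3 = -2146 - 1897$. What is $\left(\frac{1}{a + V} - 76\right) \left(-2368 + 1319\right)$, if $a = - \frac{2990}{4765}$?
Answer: $\frac{306995641529}{3850718} \approx 79724.0$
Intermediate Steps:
$a = - \frac{598}{953}$ ($a = \left(-2990\right) \frac{1}{4765} = - \frac{598}{953} \approx -0.62749$)
$V = -4040$ ($V = 3 - 4043 = -4040$)
$\left(\frac{1}{a + V} - 76\right) \left(-2368 + 1319\right) = \left(\frac{1}{- \frac{598}{953} - 4040} - 76\right) \left(-2368 + 1319\right) = \left(\frac{1}{- \frac{3850718}{953}} - 76\right) \left(-1049\right) = \left(- \frac{953}{3850718} - 76\right) \left(-1049\right) = \left(- \frac{292655521}{3850718}\right) \left(-1049\right) = \frac{306995641529}{3850718}$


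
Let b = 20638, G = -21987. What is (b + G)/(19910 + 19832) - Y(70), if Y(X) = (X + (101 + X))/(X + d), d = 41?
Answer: -9727561/4411362 ≈ -2.2051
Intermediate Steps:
Y(X) = (101 + 2*X)/(41 + X) (Y(X) = (X + (101 + X))/(X + 41) = (101 + 2*X)/(41 + X))
(b + G)/(19910 + 19832) - Y(70) = (20638 - 21987)/(19910 + 19832) - (101 + 2*70)/(41 + 70) = -1349/39742 - (101 + 140)/111 = -1349*1/39742 - 241/111 = -1349/39742 - 1*241/111 = -1349/39742 - 241/111 = -9727561/4411362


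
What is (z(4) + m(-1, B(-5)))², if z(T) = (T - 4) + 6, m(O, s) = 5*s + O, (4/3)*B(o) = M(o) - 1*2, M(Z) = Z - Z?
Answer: 25/4 ≈ 6.2500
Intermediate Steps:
M(Z) = 0
B(o) = -3/2 (B(o) = 3*(0 - 1*2)/4 = 3*(0 - 2)/4 = (¾)*(-2) = -3/2)
m(O, s) = O + 5*s
z(T) = 2 + T (z(T) = (-4 + T) + 6 = 2 + T)
(z(4) + m(-1, B(-5)))² = ((2 + 4) + (-1 + 5*(-3/2)))² = (6 + (-1 - 15/2))² = (6 - 17/2)² = (-5/2)² = 25/4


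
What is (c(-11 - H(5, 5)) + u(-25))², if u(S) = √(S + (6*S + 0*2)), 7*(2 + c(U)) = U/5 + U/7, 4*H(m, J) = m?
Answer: (13 - 25*I*√7)²/25 ≈ -168.24 - 68.79*I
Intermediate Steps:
H(m, J) = m/4
c(U) = -2 + 12*U/245 (c(U) = -2 + (U/5 + U/7)/7 = -2 + (12*U/35)/7 = -2 + 12*U/245)
u(S) = √7*√S (u(S) = √(S + (6*S + 0)) = √(S + 6*S) = √(7*S) = √7*√S)
(c(-11 - H(5, 5)) + u(-25))² = ((-2 + 12*(-11 - 5/4)/245) + √7*√(-25))² = ((-2 + 12*(-11 - 1*5/4)/245) + √7*(5*I))² = ((-2 + 12*(-11 - 5/4)/245) + 5*I*√7)² = ((-2 + (12/245)*(-49/4)) + 5*I*√7)² = ((-2 - ⅗) + 5*I*√7)² = (-13/5 + 5*I*√7)²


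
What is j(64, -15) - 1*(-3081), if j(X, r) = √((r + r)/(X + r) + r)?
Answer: 3081 + 3*I*√85/7 ≈ 3081.0 + 3.9512*I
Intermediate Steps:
j(X, r) = √(r + 2*r/(X + r)) (j(X, r) = √((2*r)/(X + r) + r) = √(2*r/(X + r) + r) = √(r + 2*r/(X + r)))
j(64, -15) - 1*(-3081) = √(-15*(2 + 64 - 15)/(64 - 15)) - 1*(-3081) = √(-15*51/49) + 3081 = √(-15*1/49*51) + 3081 = √(-765/49) + 3081 = 3*I*√85/7 + 3081 = 3081 + 3*I*√85/7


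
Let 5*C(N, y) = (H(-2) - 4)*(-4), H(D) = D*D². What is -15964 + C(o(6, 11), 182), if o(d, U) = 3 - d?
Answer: -79772/5 ≈ -15954.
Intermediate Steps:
H(D) = D³
C(N, y) = 48/5 (C(N, y) = (((-2)³ - 4)*(-4))/5 = ((-8 - 4)*(-4))/5 = (-12*(-4))/5 = (⅕)*48 = 48/5)
-15964 + C(o(6, 11), 182) = -15964 + 48/5 = -79772/5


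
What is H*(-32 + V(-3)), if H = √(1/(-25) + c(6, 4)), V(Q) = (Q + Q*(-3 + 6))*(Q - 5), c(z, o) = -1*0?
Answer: 64*I/5 ≈ 12.8*I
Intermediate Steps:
c(z, o) = 0
V(Q) = 4*Q*(-5 + Q) (V(Q) = (Q + Q*3)*(-5 + Q) = (Q + 3*Q)*(-5 + Q) = (4*Q)*(-5 + Q) = 4*Q*(-5 + Q))
H = I/5 (H = √(1/(-25) + 0) = √(-1/25 + 0) = √(-1/25) = I/5 ≈ 0.2*I)
H*(-32 + V(-3)) = (I/5)*(-32 + 4*(-3)*(-5 - 3)) = (I/5)*(-32 + 4*(-3)*(-8)) = (I/5)*(-32 + 96) = (I/5)*64 = 64*I/5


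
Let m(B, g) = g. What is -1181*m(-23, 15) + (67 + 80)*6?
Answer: -16833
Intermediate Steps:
-1181*m(-23, 15) + (67 + 80)*6 = -1181*15 + (67 + 80)*6 = -17715 + 147*6 = -17715 + 882 = -16833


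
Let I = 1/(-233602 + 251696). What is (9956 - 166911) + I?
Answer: -2839943769/18094 ≈ -1.5696e+5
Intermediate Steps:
I = 1/18094 ≈ 5.5267e-5
(9956 - 166911) + I = (9956 - 166911) + 1/18094 = -156955 + 1/18094 = -2839943769/18094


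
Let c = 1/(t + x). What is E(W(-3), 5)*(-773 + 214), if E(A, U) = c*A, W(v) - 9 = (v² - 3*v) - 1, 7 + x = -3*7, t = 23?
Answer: 14534/5 ≈ 2906.8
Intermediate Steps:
x = -28 (x = -7 - 3*7 = -7 - 21 = -28)
W(v) = 8 + v² - 3*v (W(v) = 9 + ((v² - 3*v) - 1) = 9 + (-1 + v² - 3*v) = 8 + v² - 3*v)
c = -⅕ (c = 1/(23 - 28) = 1/(-5) = -⅕ ≈ -0.20000)
E(A, U) = -A/5
E(W(-3), 5)*(-773 + 214) = (-(8 + (-3)² - 3*(-3))/5)*(-773 + 214) = -(8 + 9 + 9)/5*(-559) = -⅕*26*(-559) = -26/5*(-559) = 14534/5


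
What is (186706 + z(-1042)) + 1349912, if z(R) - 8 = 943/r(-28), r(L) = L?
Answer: 43024585/28 ≈ 1.5366e+6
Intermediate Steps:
z(R) = -719/28 (z(R) = 8 + 943/(-28) = 8 + 943*(-1/28) = 8 - 943/28 = -719/28)
(186706 + z(-1042)) + 1349912 = (186706 - 719/28) + 1349912 = 5227049/28 + 1349912 = 43024585/28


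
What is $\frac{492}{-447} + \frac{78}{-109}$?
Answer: $- \frac{29498}{16241} \approx -1.8163$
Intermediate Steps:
$\frac{492}{-447} + \frac{78}{-109} = 492 \left(- \frac{1}{447}\right) + 78 \left(- \frac{1}{109}\right) = - \frac{164}{149} - \frac{78}{109} = - \frac{29498}{16241}$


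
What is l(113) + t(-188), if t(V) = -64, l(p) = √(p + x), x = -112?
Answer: -63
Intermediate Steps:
l(p) = √(-112 + p) (l(p) = √(p - 112) = √(-112 + p))
l(113) + t(-188) = √(-112 + 113) - 64 = √1 - 64 = 1 - 64 = -63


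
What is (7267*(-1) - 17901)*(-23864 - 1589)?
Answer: 640601104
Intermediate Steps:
(7267*(-1) - 17901)*(-23864 - 1589) = (-7267 - 17901)*(-25453) = -25168*(-25453) = 640601104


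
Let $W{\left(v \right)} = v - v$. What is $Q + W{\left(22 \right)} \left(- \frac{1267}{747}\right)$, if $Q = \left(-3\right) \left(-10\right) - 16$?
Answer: $14$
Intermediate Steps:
$Q = 14$ ($Q = 30 - 16 = 14$)
$W{\left(v \right)} = 0$
$Q + W{\left(22 \right)} \left(- \frac{1267}{747}\right) = 14 + 0 \left(- \frac{1267}{747}\right) = 14 + 0 = 14$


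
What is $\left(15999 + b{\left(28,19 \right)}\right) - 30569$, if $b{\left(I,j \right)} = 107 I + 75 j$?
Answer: $-10149$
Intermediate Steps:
$b{\left(I,j \right)} = 75 j + 107 I$
$\left(15999 + b{\left(28,19 \right)}\right) - 30569 = \left(15999 + \left(75 \cdot 19 + 107 \cdot 28\right)\right) - 30569 = \left(15999 + \left(1425 + 2996\right)\right) - 30569 = \left(15999 + 4421\right) - 30569 = 20420 - 30569 = -10149$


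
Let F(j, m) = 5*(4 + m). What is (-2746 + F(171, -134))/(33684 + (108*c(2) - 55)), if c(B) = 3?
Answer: -3396/33953 ≈ -0.10002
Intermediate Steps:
F(j, m) = 20 + 5*m
(-2746 + F(171, -134))/(33684 + (108*c(2) - 55)) = (-2746 + (20 + 5*(-134)))/(33684 + (108*3 - 55)) = (-2746 + (20 - 670))/(33684 + (324 - 55)) = (-2746 - 650)/(33684 + 269) = -3396/33953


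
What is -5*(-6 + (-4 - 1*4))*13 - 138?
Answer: 772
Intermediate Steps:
-5*(-6 + (-4 - 1*4))*13 - 138 = -5*(-6 + (-4 - 4))*13 - 138 = -5*(-6 - 8)*13 - 138 = -5*(-14)*13 - 138 = 70*13 - 138 = 910 - 138 = 772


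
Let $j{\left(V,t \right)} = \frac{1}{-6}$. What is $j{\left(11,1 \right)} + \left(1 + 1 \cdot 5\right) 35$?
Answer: $\frac{1259}{6} \approx 209.83$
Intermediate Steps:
$j{\left(V,t \right)} = - \frac{1}{6}$
$j{\left(11,1 \right)} + \left(1 + 1 \cdot 5\right) 35 = - \frac{1}{6} + \left(1 + 1 \cdot 5\right) 35 = - \frac{1}{6} + \left(1 + 5\right) 35 = - \frac{1}{6} + 6 \cdot 35 = - \frac{1}{6} + 210 = \frac{1259}{6}$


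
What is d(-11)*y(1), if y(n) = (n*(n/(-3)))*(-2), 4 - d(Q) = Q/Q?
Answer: 2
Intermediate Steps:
d(Q) = 3 (d(Q) = 4 - Q/Q = 4 - 1*1 = 4 - 1 = 3)
y(n) = 2*n**2/3 (y(n) = (n*(n*(-1/3)))*(-2) = (n*(-n/3))*(-2) = -n**2/3*(-2) = 2*n**2/3)
d(-11)*y(1) = 3*((2/3)*1**2) = 3*((2/3)*1) = 3*(2/3) = 2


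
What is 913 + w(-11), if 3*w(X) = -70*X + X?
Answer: 1166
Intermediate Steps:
w(X) = -23*X (w(X) = (-70*X + X)/3 = (-69*X)/3 = -23*X)
913 + w(-11) = 913 - 23*(-11) = 913 + 253 = 1166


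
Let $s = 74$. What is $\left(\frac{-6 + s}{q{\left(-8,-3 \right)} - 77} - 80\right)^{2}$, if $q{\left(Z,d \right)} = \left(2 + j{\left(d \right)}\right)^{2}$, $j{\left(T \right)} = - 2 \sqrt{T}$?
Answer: $\frac{16 \left(- 2871289 i + 549440 \sqrt{3}\right)}{- 7033 i + 1360 \sqrt{3}} \approx 6525.3 - 20.524 i$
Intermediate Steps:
$q{\left(Z,d \right)} = \left(2 - 2 \sqrt{d}\right)^{2}$
$\left(\frac{-6 + s}{q{\left(-8,-3 \right)} - 77} - 80\right)^{2} = \left(\frac{-6 + 74}{4 \left(-1 + \sqrt{-3}\right)^{2} - 77} - 80\right)^{2} = \left(\frac{68}{4 \left(-1 + i \sqrt{3}\right)^{2} - 77} - 80\right)^{2} = \left(\frac{68}{-77 + 4 \left(-1 + i \sqrt{3}\right)^{2}} - 80\right)^{2} = \left(-80 + \frac{68}{-77 + 4 \left(-1 + i \sqrt{3}\right)^{2}}\right)^{2}$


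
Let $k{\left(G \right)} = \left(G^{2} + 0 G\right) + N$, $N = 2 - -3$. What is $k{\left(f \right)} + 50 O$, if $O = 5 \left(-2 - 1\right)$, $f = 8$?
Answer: $-681$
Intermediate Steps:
$N = 5$ ($N = 2 + 3 = 5$)
$O = -15$ ($O = 5 \left(-3\right) = -15$)
$k{\left(G \right)} = 5 + G^{2}$ ($k{\left(G \right)} = \left(G^{2} + 0 G\right) + 5 = \left(G^{2} + 0\right) + 5 = G^{2} + 5 = 5 + G^{2}$)
$k{\left(f \right)} + 50 O = \left(5 + 8^{2}\right) + 50 \left(-15\right) = \left(5 + 64\right) - 750 = 69 - 750 = -681$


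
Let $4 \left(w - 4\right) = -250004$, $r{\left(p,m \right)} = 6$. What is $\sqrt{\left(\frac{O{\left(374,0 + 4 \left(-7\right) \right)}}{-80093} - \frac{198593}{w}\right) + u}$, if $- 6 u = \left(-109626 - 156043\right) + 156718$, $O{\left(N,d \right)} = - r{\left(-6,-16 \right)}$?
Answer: $\frac{41 \sqrt{1082818597547372295558}}{10011144442} \approx 134.77$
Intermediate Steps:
$O{\left(N,d \right)} = -6$ ($O{\left(N,d \right)} = \left(-1\right) 6 = -6$)
$w = -62497$ ($w = 4 + \frac{1}{4} \left(-250004\right) = 4 - 62501 = -62497$)
$u = \frac{36317}{2}$ ($u = - \frac{\left(-109626 - 156043\right) + 156718}{6} = - \frac{-265669 + 156718}{6} = \left(- \frac{1}{6}\right) \left(-108951\right) = \frac{36317}{2} \approx 18159.0$)
$\sqrt{\left(\frac{O{\left(374,0 + 4 \left(-7\right) \right)}}{-80093} - \frac{198593}{w}\right) + u} = \sqrt{\left(- \frac{6}{-80093} - \frac{198593}{-62497}\right) + \frac{36317}{2}} = \sqrt{\left(\left(-6\right) \left(- \frac{1}{80093}\right) - - \frac{198593}{62497}\right) + \frac{36317}{2}} = \sqrt{\left(\frac{6}{80093} + \frac{198593}{62497}\right) + \frac{36317}{2}} = \sqrt{\frac{15906284131}{5005572221} + \frac{36317}{2}} = \sqrt{\frac{181819178918319}{10011144442}} = \frac{41 \sqrt{1082818597547372295558}}{10011144442}$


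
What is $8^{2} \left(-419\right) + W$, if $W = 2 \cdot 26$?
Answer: $-26764$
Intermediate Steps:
$W = 52$
$8^{2} \left(-419\right) + W = 8^{2} \left(-419\right) + 52 = 64 \left(-419\right) + 52 = -26816 + 52 = -26764$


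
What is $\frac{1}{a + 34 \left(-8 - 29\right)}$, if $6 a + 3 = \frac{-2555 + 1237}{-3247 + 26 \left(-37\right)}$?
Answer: $- \frac{25254}{31780841} \approx -0.00079463$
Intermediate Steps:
$a = - \frac{11309}{25254}$ ($a = - \frac{1}{2} + \frac{\left(-2555 + 1237\right) \frac{1}{-3247 + 26 \left(-37\right)}}{6} = - \frac{1}{2} + \frac{\left(-1318\right) \frac{1}{-3247 - 962}}{6} = - \frac{1}{2} + \frac{\left(-1318\right) \frac{1}{-4209}}{6} = - \frac{1}{2} + \frac{\left(-1318\right) \left(- \frac{1}{4209}\right)}{6} = - \frac{1}{2} + \frac{1}{6} \cdot \frac{1318}{4209} = - \frac{1}{2} + \frac{659}{12627} = - \frac{11309}{25254} \approx -0.44781$)
$\frac{1}{a + 34 \left(-8 - 29\right)} = \frac{1}{- \frac{11309}{25254} + 34 \left(-8 - 29\right)} = \frac{1}{- \frac{11309}{25254} + 34 \left(-37\right)} = \frac{1}{- \frac{11309}{25254} - 1258} = \frac{1}{- \frac{31780841}{25254}} = - \frac{25254}{31780841}$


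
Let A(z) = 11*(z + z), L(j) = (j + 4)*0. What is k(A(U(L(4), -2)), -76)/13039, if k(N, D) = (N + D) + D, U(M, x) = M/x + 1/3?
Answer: -434/39117 ≈ -0.011095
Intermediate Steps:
L(j) = 0 (L(j) = (4 + j)*0 = 0)
U(M, x) = ⅓ + M/x (U(M, x) = M/x + 1*(⅓) = M/x + ⅓ = ⅓ + M/x)
A(z) = 22*z (A(z) = 11*(2*z) = 22*z)
k(N, D) = N + 2*D (k(N, D) = (D + N) + D = N + 2*D)
k(A(U(L(4), -2)), -76)/13039 = (22*((0 + (⅓)*(-2))/(-2)) + 2*(-76))/13039 = (22*(-(0 - ⅔)/2) - 152)*(1/13039) = (22*(-½*(-⅔)) - 152)*(1/13039) = (22*(⅓) - 152)*(1/13039) = (22/3 - 152)*(1/13039) = -434/3*1/13039 = -434/39117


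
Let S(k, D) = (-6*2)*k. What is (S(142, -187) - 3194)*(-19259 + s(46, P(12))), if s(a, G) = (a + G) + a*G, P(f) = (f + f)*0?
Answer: 94105274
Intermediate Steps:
P(f) = 0 (P(f) = (2*f)*0 = 0)
S(k, D) = -12*k
s(a, G) = G + a + G*a (s(a, G) = (G + a) + G*a = G + a + G*a)
(S(142, -187) - 3194)*(-19259 + s(46, P(12))) = (-12*142 - 3194)*(-19259 + (0 + 46 + 0*46)) = (-1704 - 3194)*(-19259 + (0 + 46 + 0)) = -4898*(-19259 + 46) = -4898*(-19213) = 94105274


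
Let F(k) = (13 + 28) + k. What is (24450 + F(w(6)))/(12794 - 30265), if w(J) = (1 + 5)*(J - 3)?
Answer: -24509/17471 ≈ -1.4028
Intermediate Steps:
w(J) = -18 + 6*J (w(J) = 6*(-3 + J) = -18 + 6*J)
F(k) = 41 + k
(24450 + F(w(6)))/(12794 - 30265) = (24450 + (41 + (-18 + 6*6)))/(12794 - 30265) = (24450 + (41 + (-18 + 36)))/(-17471) = (24450 + (41 + 18))*(-1/17471) = (24450 + 59)*(-1/17471) = 24509*(-1/17471) = -24509/17471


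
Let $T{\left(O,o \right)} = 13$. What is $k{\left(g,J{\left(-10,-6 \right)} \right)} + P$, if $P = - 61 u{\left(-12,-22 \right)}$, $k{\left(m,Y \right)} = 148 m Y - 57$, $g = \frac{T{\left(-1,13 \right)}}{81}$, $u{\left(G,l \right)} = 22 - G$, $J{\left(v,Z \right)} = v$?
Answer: $- \frac{191851}{81} \approx -2368.5$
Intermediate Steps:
$g = \frac{13}{81} \approx 0.16049$
$k{\left(m,Y \right)} = -57 + 148 Y m$ ($k{\left(m,Y \right)} = 148 Y m - 57 = -57 + 148 Y m$)
$P = -2074$ ($P = - 61 \left(22 - -12\right) = - 61 \left(22 + 12\right) = \left(-61\right) 34 = -2074$)
$k{\left(g,J{\left(-10,-6 \right)} \right)} + P = \left(-57 + 148 \left(-10\right) \frac{13}{81}\right) - 2074 = \left(-57 - \frac{19240}{81}\right) - 2074 = - \frac{23857}{81} - 2074 = - \frac{191851}{81}$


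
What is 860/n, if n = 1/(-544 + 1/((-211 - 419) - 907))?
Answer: -719070940/1537 ≈ -4.6784e+5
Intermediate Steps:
n = -1537/836129 (n = 1/(-544 + 1/(-630 - 907)) = 1/(-544 + 1/(-1537)) = 1/(-544 - 1/1537) = 1/(-836129/1537) = -1537/836129 ≈ -0.0018382)
860/n = 860/(-1537/836129) = 860*(-836129/1537) = -719070940/1537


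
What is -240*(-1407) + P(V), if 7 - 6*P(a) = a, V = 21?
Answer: 1013033/3 ≈ 3.3768e+5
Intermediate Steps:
P(a) = 7/6 - a/6
-240*(-1407) + P(V) = -240*(-1407) + (7/6 - ⅙*21) = 337680 + (7/6 - 7/2) = 337680 - 7/3 = 1013033/3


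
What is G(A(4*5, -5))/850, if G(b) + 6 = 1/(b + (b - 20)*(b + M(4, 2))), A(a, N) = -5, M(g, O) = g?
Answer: -7/1000 ≈ -0.0070000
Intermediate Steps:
G(b) = -6 + 1/(b + (-20 + b)*(4 + b)) (G(b) = -6 + 1/(b + (b - 20)*(b + 4)) = -6 + 1/(b + (-20 + b)*(4 + b)))
G(A(4*5, -5))/850 = ((481 - 6*(-5)² + 90*(-5))/(-80 + (-5)² - 15*(-5)))/850 = ((481 - 6*25 - 450)/(-80 + 25 + 75))*(1/850) = ((481 - 150 - 450)/20)*(1/850) = ((1/20)*(-119))*(1/850) = -119/20*1/850 = -7/1000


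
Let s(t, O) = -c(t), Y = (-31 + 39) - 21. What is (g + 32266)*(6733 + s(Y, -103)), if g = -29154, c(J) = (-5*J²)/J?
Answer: 20750816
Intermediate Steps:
Y = -13 (Y = 8 - 21 = -13)
c(J) = -5*J
s(t, O) = 5*t (s(t, O) = -(-5)*t = 5*t)
(g + 32266)*(6733 + s(Y, -103)) = (-29154 + 32266)*(6733 + 5*(-13)) = 3112*(6733 - 65) = 3112*6668 = 20750816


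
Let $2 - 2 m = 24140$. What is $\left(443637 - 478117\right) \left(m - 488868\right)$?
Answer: $17272307760$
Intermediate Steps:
$m = -12069$ ($m = 1 - 12070 = -12069$)
$\left(443637 - 478117\right) \left(m - 488868\right) = \left(443637 - 478117\right) \left(-12069 - 488868\right) = \left(-34480\right) \left(-500937\right) = 17272307760$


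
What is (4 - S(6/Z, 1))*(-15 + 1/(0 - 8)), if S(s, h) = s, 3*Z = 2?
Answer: 605/8 ≈ 75.625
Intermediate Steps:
Z = ⅔ (Z = (⅓)*2 = ⅔ ≈ 0.66667)
(4 - S(6/Z, 1))*(-15 + 1/(0 - 8)) = (4 - 6/⅔)*(-15 + 1/(0 - 8)) = (4 - 6*3/2)*(-15 + 1/(-8)) = (4 - 1*9)*(-15 - ⅛) = (4 - 9)*(-121/8) = -5*(-121/8) = 605/8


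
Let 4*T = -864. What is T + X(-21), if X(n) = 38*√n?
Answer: -216 + 38*I*√21 ≈ -216.0 + 174.14*I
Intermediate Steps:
T = -216 (T = (¼)*(-864) = -216)
T + X(-21) = -216 + 38*√(-21) = -216 + 38*(I*√21) = -216 + 38*I*√21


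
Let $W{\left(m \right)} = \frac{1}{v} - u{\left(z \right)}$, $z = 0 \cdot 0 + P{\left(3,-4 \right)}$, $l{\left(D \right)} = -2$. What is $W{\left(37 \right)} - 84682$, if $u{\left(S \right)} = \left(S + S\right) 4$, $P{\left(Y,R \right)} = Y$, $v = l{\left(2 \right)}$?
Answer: $- \frac{169413}{2} \approx -84707.0$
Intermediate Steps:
$v = -2$
$z = 3$ ($z = 0 \cdot 0 + 3 = 0 + 3 = 3$)
$u{\left(S \right)} = 8 S$ ($u{\left(S \right)} = 2 S 4 = 8 S$)
$W{\left(m \right)} = - \frac{49}{2}$ ($W{\left(m \right)} = \frac{1}{-2} - 8 \cdot 3 = - \frac{1}{2} - 24 = - \frac{49}{2}$)
$W{\left(37 \right)} - 84682 = - \frac{49}{2} - 84682 = - \frac{169413}{2}$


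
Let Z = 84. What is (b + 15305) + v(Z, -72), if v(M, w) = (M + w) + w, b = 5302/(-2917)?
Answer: 44464363/2917 ≈ 15243.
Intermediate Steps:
b = -5302/2917 (b = 5302*(-1/2917) = -5302/2917 ≈ -1.8176)
v(M, w) = M + 2*w
(b + 15305) + v(Z, -72) = (-5302/2917 + 15305) + (84 + 2*(-72)) = 44639383/2917 + (84 - 144) = 44639383/2917 - 60 = 44464363/2917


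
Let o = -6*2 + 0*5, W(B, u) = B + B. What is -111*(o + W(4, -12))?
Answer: 444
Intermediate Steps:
W(B, u) = 2*B
o = -12 (o = -12 + 0 = -12)
-111*(o + W(4, -12)) = -111*(-12 + 2*4) = -111*(-12 + 8) = -111*(-4) = 444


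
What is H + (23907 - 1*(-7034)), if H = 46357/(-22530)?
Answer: 697054373/22530 ≈ 30939.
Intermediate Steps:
H = -46357/22530 (H = 46357*(-1/22530) = -46357/22530 ≈ -2.0576)
H + (23907 - 1*(-7034)) = -46357/22530 + (23907 - 1*(-7034)) = -46357/22530 + (23907 + 7034) = -46357/22530 + 30941 = 697054373/22530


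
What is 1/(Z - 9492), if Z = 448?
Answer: -1/9044 ≈ -0.00011057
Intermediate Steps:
1/(Z - 9492) = 1/(448 - 9492) = 1/(-9044) = -1/9044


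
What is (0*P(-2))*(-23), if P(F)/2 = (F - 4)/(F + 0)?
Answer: 0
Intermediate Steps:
P(F) = 2*(-4 + F)/F (P(F) = 2*((F - 4)/(F + 0)) = 2*((-4 + F)/F) = 2*(-4 + F)/F)
(0*P(-2))*(-23) = (0*(2 - 8/(-2)))*(-23) = (0*(2 - 8*(-1/2)))*(-23) = (0*(2 + 4))*(-23) = (0*6)*(-23) = 0*(-23) = 0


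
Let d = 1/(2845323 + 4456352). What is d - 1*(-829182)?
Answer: 6054417479851/7301675 ≈ 8.2918e+5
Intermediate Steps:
d = 1/7301675 ≈ 1.3695e-7
d - 1*(-829182) = 1/7301675 - 1*(-829182) = 1/7301675 + 829182 = 6054417479851/7301675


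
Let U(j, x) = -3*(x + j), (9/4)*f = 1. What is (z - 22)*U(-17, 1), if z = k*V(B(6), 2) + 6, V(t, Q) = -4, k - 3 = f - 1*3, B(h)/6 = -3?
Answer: -2560/3 ≈ -853.33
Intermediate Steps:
f = 4/9 (f = (4/9)*1 = 4/9 ≈ 0.44444)
B(h) = -18 (B(h) = 6*(-3) = -18)
k = 4/9 (k = 3 + (4/9 - 1*3) = 3 + (4/9 - 3) = 3 - 23/9 = 4/9 ≈ 0.44444)
U(j, x) = -3*j - 3*x (U(j, x) = -3*(j + x) = -3*j - 3*x)
z = 38/9 (z = (4/9)*(-4) + 6 = -16/9 + 6 = 38/9 ≈ 4.2222)
(z - 22)*U(-17, 1) = (38/9 - 22)*(-3*(-17) - 3*1) = -160*(51 - 3)/9 = -160/9*48 = -2560/3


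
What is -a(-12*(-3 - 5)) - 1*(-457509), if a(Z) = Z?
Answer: 457413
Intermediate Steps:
-a(-12*(-3 - 5)) - 1*(-457509) = -(-12)*(-3 - 5) - 1*(-457509) = -(-12)*(-8) + 457509 = -1*96 + 457509 = -96 + 457509 = 457413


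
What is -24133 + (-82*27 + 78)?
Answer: -26269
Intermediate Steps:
-24133 + (-82*27 + 78) = -24133 + (-2214 + 78) = -24133 - 2136 = -26269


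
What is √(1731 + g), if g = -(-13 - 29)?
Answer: 3*√197 ≈ 42.107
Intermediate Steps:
g = 42 (g = -1*(-42) = 42)
√(1731 + g) = √(1731 + 42) = √1773 = 3*√197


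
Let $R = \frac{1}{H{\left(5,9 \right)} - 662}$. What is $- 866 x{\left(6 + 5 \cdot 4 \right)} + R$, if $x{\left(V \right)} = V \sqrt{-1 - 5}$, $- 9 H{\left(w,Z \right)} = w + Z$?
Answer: $- \frac{9}{5972} - 22516 i \sqrt{6} \approx -0.001507 - 55153.0 i$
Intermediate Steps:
$H{\left(w,Z \right)} = - \frac{Z}{9} - \frac{w}{9}$ ($H{\left(w,Z \right)} = - \frac{w + Z}{9} = - \frac{Z + w}{9} = - \frac{Z}{9} - \frac{w}{9}$)
$R = - \frac{9}{5972}$ ($R = \frac{1}{\left(\left(- \frac{1}{9}\right) 9 - \frac{5}{9}\right) - 662} = \frac{1}{\left(-1 - \frac{5}{9}\right) - 662} = \frac{1}{- \frac{14}{9} - 662} = \frac{1}{- \frac{5972}{9}} = - \frac{9}{5972} \approx -0.001507$)
$x{\left(V \right)} = i V \sqrt{6}$ ($x{\left(V \right)} = V \sqrt{-6} = V i \sqrt{6} = i V \sqrt{6}$)
$- 866 x{\left(6 + 5 \cdot 4 \right)} + R = - 866 i \left(6 + 5 \cdot 4\right) \sqrt{6} - \frac{9}{5972} = - 866 i \left(6 + 20\right) \sqrt{6} - \frac{9}{5972} = - 866 i 26 \sqrt{6} - \frac{9}{5972} = - 866 \cdot 26 i \sqrt{6} - \frac{9}{5972} = - 22516 i \sqrt{6} - \frac{9}{5972} = - \frac{9}{5972} - 22516 i \sqrt{6}$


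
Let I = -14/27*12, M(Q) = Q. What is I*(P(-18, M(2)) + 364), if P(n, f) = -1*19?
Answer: -6440/3 ≈ -2146.7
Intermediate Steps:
P(n, f) = -19
I = -56/9 (I = -14*1/27*12 = -14/27*12 = -56/9 ≈ -6.2222)
I*(P(-18, M(2)) + 364) = -56*(-19 + 364)/9 = -56/9*345 = -6440/3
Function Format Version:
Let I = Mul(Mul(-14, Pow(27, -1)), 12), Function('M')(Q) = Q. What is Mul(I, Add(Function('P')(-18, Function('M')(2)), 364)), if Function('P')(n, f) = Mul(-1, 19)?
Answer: Rational(-6440, 3) ≈ -2146.7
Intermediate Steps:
Function('P')(n, f) = -19
I = Rational(-56, 9) (I = Mul(Mul(-14, Rational(1, 27)), 12) = Mul(Rational(-14, 27), 12) = Rational(-56, 9) ≈ -6.2222)
Mul(I, Add(Function('P')(-18, Function('M')(2)), 364)) = Mul(Rational(-56, 9), Add(-19, 364)) = Mul(Rational(-56, 9), 345) = Rational(-6440, 3)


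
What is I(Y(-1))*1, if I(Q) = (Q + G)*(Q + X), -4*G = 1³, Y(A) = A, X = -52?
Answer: 265/4 ≈ 66.250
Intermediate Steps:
G = -¼ (G = -¼*1³ = -¼*1 = -¼ ≈ -0.25000)
I(Q) = (-52 + Q)*(-¼ + Q) (I(Q) = (Q - ¼)*(Q - 52) = (-¼ + Q)*(-52 + Q) = (-52 + Q)*(-¼ + Q))
I(Y(-1))*1 = (13 + (-1)² - 209/4*(-1))*1 = (13 + 1 + 209/4)*1 = (265/4)*1 = 265/4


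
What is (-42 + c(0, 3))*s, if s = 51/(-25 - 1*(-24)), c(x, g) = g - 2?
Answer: 2091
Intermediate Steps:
c(x, g) = -2 + g
s = -51 (s = 51/(-25 + 24) = 51/(-1) = 51*(-1) = -51)
(-42 + c(0, 3))*s = (-42 + (-2 + 3))*(-51) = (-42 + 1)*(-51) = -41*(-51) = 2091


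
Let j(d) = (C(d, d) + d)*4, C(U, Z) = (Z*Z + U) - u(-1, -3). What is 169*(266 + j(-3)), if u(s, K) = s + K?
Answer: 49686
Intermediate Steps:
u(s, K) = K + s
C(U, Z) = 4 + U + Z² (C(U, Z) = (Z*Z + U) - (-3 - 1) = (Z² + U) - 1*(-4) = (U + Z²) + 4 = 4 + U + Z²)
j(d) = 16 + 4*d² + 8*d (j(d) = ((4 + d + d²) + d)*4 = (4 + d² + 2*d)*4 = 16 + 4*d² + 8*d)
169*(266 + j(-3)) = 169*(266 + (16 + 4*(-3)² + 8*(-3))) = 169*(266 + (16 + 4*9 - 24)) = 169*(266 + (16 + 36 - 24)) = 169*(266 + 28) = 169*294 = 49686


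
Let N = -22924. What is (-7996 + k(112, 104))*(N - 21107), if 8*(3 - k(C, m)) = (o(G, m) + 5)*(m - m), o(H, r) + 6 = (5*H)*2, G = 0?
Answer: 351939783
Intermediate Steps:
o(H, r) = -6 + 10*H (o(H, r) = -6 + (5*H)*2 = -6 + 10*H)
k(C, m) = 3 (k(C, m) = 3 - ((-6 + 10*0) + 5)*(m - m)/8 = 3 - ((-6 + 0) + 5)*0/8 = 3 - (-6 + 5)*0/8 = 3 - (-1)*0/8 = 3 - ⅛*0 = 3 + 0 = 3)
(-7996 + k(112, 104))*(N - 21107) = (-7996 + 3)*(-22924 - 21107) = -7993*(-44031) = 351939783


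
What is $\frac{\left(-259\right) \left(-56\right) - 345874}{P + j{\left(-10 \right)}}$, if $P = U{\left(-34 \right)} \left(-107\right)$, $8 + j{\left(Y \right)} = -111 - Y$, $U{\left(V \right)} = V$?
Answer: $- \frac{331370}{3529} \approx -93.899$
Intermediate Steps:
$j{\left(Y \right)} = -119 - Y$ ($j{\left(Y \right)} = -8 - \left(111 + Y\right) = -119 - Y$)
$P = 3638$ ($P = \left(-34\right) \left(-107\right) = 3638$)
$\frac{\left(-259\right) \left(-56\right) - 345874}{P + j{\left(-10 \right)}} = \frac{\left(-259\right) \left(-56\right) - 345874}{3638 - 109} = \frac{14504 - 345874}{3638 + \left(-119 + 10\right)} = - \frac{331370}{3638 - 109} = - \frac{331370}{3529}$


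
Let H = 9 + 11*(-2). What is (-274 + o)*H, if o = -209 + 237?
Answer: 3198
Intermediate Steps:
o = 28
H = -13 (H = 9 - 22 = -13)
(-274 + o)*H = (-274 + 28)*(-13) = -246*(-13) = 3198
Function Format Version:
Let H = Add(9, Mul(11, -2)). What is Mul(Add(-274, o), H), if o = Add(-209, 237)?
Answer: 3198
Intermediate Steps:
o = 28
H = -13 (H = Add(9, -22) = -13)
Mul(Add(-274, o), H) = Mul(Add(-274, 28), -13) = Mul(-246, -13) = 3198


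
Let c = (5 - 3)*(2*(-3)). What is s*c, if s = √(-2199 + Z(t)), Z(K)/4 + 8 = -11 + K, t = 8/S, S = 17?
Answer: -12*I*√656931/17 ≈ -572.13*I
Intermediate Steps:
t = 8/17 ≈ 0.47059
Z(K) = -76 + 4*K (Z(K) = -32 + 4*(-11 + K) = -32 + (-44 + 4*K) = -76 + 4*K)
c = -12 (c = 2*(-6) = -12)
s = I*√656931/17 (s = √(-2199 + (-76 + 4*(8/17))) = √(-2199 + (-76 + 32/17)) = √(-2199 - 1260/17) = √(-38643/17) = I*√656931/17 ≈ 47.677*I)
s*c = (I*√656931/17)*(-12) = -12*I*√656931/17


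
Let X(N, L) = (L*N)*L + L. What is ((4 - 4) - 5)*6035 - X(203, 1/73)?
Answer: -160802851/5329 ≈ -30175.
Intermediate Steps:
X(N, L) = L + N*L² (X(N, L) = N*L² + L = L + N*L²)
((4 - 4) - 5)*6035 - X(203, 1/73) = ((4 - 4) - 5)*6035 - (1 + 203/73)/73 = (0 - 5)*6035 - (1 + (1/73)*203)/73 = -5*6035 - (1 + 203/73)/73 = -30175 - 276/(73*73) = -30175 - 1*276/5329 = -30175 - 276/5329 = -160802851/5329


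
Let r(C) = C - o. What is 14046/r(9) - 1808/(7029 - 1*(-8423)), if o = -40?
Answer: 54237550/189287 ≈ 286.54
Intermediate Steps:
r(C) = 40 + C (r(C) = C - 1*(-40) = C + 40 = 40 + C)
14046/r(9) - 1808/(7029 - 1*(-8423)) = 14046/(40 + 9) - 1808/(7029 - 1*(-8423)) = 14046/49 - 1808/(7029 + 8423) = 14046*(1/49) - 1808/15452 = 14046/49 - 1808*1/15452 = 14046/49 - 452/3863 = 54237550/189287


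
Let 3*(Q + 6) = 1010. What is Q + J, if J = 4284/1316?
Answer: 47083/141 ≈ 333.92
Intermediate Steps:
Q = 992/3 (Q = -6 + (1/3)*1010 = -6 + 1010/3 = 992/3 ≈ 330.67)
J = 153/47 (J = 4284*(1/1316) = 153/47 ≈ 3.2553)
Q + J = 992/3 + 153/47 = 47083/141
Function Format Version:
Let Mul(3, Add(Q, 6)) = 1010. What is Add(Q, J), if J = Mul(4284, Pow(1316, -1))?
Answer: Rational(47083, 141) ≈ 333.92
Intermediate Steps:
Q = Rational(992, 3) (Q = Add(-6, Mul(Rational(1, 3), 1010)) = Add(-6, Rational(1010, 3)) = Rational(992, 3) ≈ 330.67)
J = Rational(153, 47) (J = Mul(4284, Rational(1, 1316)) = Rational(153, 47) ≈ 3.2553)
Add(Q, J) = Add(Rational(992, 3), Rational(153, 47)) = Rational(47083, 141)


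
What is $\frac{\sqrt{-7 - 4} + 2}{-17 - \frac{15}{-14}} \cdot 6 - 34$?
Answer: $- \frac{7750}{223} - \frac{84 i \sqrt{11}}{223} \approx -34.753 - 1.2493 i$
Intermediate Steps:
$\frac{\sqrt{-7 - 4} + 2}{-17 - \frac{15}{-14}} \cdot 6 - 34 = \frac{\sqrt{-11} + 2}{-17 - - \frac{15}{14}} \cdot 6 - 34 = \frac{i \sqrt{11} + 2}{-17 + \frac{15}{14}} \cdot 6 - 34 = \frac{2 + i \sqrt{11}}{- \frac{223}{14}} \cdot 6 - 34 = \left(2 + i \sqrt{11}\right) \left(- \frac{14}{223}\right) 6 - 34 = \left(- \frac{28}{223} - \frac{14 i \sqrt{11}}{223}\right) 6 - 34 = \left(- \frac{168}{223} - \frac{84 i \sqrt{11}}{223}\right) - 34 = - \frac{7750}{223} - \frac{84 i \sqrt{11}}{223}$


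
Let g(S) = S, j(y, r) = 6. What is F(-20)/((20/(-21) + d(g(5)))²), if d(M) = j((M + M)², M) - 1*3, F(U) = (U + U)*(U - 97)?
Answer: 2063880/1849 ≈ 1116.2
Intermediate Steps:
F(U) = 2*U*(-97 + U) (F(U) = (2*U)*(-97 + U) = 2*U*(-97 + U))
d(M) = 3 (d(M) = 6 - 1*3 = 6 - 3 = 3)
F(-20)/((20/(-21) + d(g(5)))²) = (2*(-20)*(-97 - 20))/((20/(-21) + 3)²) = (2*(-20)*(-117))/((20*(-1/21) + 3)²) = 4680/((-20/21 + 3)²) = 4680/((43/21)²) = 4680/(1849/441) = 4680*(441/1849) = 2063880/1849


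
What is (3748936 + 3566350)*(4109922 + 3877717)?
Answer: 58431863749754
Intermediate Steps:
(3748936 + 3566350)*(4109922 + 3877717) = 7315286*7987639 = 58431863749754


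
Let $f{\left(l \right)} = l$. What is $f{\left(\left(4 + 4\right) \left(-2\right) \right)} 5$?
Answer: $-80$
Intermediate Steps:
$f{\left(\left(4 + 4\right) \left(-2\right) \right)} 5 = \left(4 + 4\right) \left(-2\right) 5 = 8 \left(-2\right) 5 = \left(-16\right) 5 = -80$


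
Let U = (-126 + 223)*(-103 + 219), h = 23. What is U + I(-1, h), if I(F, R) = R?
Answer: 11275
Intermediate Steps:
U = 11252 (U = 97*116 = 11252)
U + I(-1, h) = 11252 + 23 = 11275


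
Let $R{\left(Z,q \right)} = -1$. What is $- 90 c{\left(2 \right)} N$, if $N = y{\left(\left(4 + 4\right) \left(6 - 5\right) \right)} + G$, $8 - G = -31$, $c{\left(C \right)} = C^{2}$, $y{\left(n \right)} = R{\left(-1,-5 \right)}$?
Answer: $-13680$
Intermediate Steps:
$y{\left(n \right)} = -1$
$G = 39$ ($G = 8 - -31 = 8 + 31 = 39$)
$N = 38$ ($N = -1 + 39 = 38$)
$- 90 c{\left(2 \right)} N = - 90 \cdot 2^{2} \cdot 38 = \left(-90\right) 4 \cdot 38 = \left(-360\right) 38 = -13680$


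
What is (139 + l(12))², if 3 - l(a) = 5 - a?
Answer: 22201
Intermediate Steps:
l(a) = -2 + a (l(a) = 3 - (5 - a) = 3 + (-5 + a) = -2 + a)
(139 + l(12))² = (139 + (-2 + 12))² = (139 + 10)² = 149² = 22201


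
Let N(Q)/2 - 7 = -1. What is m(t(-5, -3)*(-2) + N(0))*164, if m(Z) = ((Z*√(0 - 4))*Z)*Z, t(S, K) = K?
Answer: 1912896*I ≈ 1.9129e+6*I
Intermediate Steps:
N(Q) = 12 (N(Q) = 14 + 2*(-1) = 14 - 2 = 12)
m(Z) = 2*I*Z³ (m(Z) = ((Z*√(-4))*Z)*Z = ((Z*(2*I))*Z)*Z = ((2*I*Z)*Z)*Z = (2*I*Z²)*Z = 2*I*Z³)
m(t(-5, -3)*(-2) + N(0))*164 = (2*I*(-3*(-2) + 12)³)*164 = (2*I*(6 + 12)³)*164 = (2*I*18³)*164 = (2*I*5832)*164 = (11664*I)*164 = 1912896*I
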